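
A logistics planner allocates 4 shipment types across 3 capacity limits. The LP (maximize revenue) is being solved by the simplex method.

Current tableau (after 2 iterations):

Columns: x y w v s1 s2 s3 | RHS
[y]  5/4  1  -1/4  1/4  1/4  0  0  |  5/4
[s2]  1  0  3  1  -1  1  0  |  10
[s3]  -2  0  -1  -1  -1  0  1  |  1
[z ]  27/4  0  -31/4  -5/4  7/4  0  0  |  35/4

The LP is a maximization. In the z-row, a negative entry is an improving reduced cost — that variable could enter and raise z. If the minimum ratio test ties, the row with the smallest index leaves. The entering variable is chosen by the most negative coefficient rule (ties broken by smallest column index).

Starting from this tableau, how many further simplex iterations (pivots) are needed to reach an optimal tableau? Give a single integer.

pivot: w in, s2 out → z = 415/12
pivot: s1 in, y out → z = 45
No improving column remains; optimal.

2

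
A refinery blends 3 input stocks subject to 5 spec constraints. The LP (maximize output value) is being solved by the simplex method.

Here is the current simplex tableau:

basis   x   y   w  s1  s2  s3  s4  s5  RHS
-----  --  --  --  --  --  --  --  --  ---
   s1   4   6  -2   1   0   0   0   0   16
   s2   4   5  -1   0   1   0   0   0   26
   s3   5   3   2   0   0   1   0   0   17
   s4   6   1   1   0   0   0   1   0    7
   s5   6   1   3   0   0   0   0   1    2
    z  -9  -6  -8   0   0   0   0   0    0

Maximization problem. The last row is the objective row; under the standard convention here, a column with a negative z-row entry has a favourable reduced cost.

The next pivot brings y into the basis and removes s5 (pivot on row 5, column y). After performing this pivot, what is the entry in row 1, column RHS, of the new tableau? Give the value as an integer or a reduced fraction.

4

Pivot element is row 5, column y: 1.
Normalize row 5: new (row 5, RHS) = 2/1 = 2.
row 1 ← row 1 − 6·(new row 5): 16 − 6·2 = 4.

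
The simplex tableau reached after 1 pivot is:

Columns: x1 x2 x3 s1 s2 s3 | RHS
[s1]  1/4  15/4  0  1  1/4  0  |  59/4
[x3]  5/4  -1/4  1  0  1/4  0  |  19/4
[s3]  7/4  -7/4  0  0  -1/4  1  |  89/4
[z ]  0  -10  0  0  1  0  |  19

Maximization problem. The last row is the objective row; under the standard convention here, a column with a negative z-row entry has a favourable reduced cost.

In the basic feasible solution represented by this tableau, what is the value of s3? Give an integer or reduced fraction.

89/4

s3 is basic (row 3); its value is the RHS of that row: 89/4.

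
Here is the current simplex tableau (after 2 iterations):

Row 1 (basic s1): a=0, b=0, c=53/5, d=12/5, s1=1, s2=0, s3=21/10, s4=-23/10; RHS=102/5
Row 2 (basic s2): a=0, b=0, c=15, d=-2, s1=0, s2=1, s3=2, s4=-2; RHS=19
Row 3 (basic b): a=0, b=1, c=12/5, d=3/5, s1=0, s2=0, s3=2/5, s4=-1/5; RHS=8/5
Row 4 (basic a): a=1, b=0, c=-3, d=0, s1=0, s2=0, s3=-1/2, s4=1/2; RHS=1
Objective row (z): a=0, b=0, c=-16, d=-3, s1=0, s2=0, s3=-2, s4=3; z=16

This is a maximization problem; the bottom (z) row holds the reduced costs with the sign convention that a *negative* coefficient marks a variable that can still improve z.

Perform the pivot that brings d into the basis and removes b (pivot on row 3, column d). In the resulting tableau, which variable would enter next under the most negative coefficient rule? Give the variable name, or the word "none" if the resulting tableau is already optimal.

Pivot element 3/5. New z-row = old z-row − (-3)·(row 3/(3/5)).
Updated z-row coefficients: a: 0, b: 5, c: -4, d: 0, s1: 0, s2: 0, s3: 0, s4: 2.
The most negative is -4 in column c, so c would enter next.

c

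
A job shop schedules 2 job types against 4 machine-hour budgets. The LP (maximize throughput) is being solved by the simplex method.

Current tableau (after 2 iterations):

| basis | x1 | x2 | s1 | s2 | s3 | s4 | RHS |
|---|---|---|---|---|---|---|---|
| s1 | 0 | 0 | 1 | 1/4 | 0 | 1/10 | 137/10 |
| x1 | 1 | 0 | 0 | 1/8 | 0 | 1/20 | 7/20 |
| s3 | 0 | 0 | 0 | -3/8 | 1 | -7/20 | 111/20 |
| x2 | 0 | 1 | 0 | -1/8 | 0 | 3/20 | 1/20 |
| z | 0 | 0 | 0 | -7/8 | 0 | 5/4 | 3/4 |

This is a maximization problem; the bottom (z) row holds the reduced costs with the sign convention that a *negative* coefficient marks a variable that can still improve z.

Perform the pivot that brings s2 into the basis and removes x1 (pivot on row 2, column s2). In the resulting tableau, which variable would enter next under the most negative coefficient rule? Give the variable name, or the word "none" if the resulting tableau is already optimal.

none

Pivot element 1/8. New z-row = old z-row − (-7/8)·(row 2/(1/8)).
Updated z-row coefficients: x1: 7, x2: 0, s1: 0, s2: 0, s3: 0, s4: 8/5.
No coefficient is strictly negative; the tableau after this pivot is optimal.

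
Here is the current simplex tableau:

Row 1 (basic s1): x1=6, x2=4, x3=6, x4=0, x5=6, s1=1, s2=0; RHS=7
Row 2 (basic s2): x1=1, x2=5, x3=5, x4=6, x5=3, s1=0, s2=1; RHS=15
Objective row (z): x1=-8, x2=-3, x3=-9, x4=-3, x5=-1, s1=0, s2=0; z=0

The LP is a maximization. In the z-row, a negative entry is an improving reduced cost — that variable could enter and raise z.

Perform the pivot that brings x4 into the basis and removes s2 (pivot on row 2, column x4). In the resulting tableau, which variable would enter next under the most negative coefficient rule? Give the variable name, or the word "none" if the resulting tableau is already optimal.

x1

Pivot element 6. New z-row = old z-row − (-3)·(row 2/6).
Updated z-row coefficients: x1: -15/2, x2: -1/2, x3: -13/2, x4: 0, x5: 1/2, s1: 0, s2: 1/2.
The most negative is -15/2 in column x1, so x1 would enter next.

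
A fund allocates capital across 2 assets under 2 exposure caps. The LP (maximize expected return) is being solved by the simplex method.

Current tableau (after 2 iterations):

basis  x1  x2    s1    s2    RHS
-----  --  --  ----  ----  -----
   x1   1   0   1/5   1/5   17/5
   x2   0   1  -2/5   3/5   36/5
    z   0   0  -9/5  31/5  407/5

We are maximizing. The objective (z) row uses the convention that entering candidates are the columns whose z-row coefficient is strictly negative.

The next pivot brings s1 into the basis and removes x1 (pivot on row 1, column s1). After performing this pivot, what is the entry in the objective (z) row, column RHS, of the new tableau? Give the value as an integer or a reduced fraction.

Pivot element is row 1, column s1: 1/5.
Normalize row 1: new (row 1, RHS) = (17/5)/(1/5) = 17.
z-row ← z-row − (-9/5)·(new row 1): 407/5 − (-9/5)·17 = 112.

112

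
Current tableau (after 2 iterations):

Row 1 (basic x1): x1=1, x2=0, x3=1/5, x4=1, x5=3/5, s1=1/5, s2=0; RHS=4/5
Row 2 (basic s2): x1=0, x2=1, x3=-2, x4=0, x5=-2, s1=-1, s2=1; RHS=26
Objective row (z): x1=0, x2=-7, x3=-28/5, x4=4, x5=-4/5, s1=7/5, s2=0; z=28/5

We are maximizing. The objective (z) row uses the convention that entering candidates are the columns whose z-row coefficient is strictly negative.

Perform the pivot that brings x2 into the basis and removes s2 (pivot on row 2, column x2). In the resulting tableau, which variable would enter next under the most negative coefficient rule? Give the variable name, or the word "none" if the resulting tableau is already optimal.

x3

Pivot element 1. New z-row = old z-row − (-7)·(row 2/1).
Updated z-row coefficients: x1: 0, x2: 0, x3: -98/5, x4: 4, x5: -74/5, s1: -28/5, s2: 7.
The most negative is -98/5 in column x3, so x3 would enter next.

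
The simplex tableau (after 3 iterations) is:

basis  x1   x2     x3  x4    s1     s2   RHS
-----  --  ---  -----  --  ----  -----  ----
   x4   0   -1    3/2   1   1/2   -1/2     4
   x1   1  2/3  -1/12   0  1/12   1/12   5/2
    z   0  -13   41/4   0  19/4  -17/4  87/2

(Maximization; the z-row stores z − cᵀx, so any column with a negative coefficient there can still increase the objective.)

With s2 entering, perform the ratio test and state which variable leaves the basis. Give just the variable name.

Ratios: row 1 (x4): entry -1/2 ≤ 0, skip; row 2 (x1): (5/2)/(1/12) = 30.
Minimum ratio 30 is in the x1 row, so x1 leaves.

x1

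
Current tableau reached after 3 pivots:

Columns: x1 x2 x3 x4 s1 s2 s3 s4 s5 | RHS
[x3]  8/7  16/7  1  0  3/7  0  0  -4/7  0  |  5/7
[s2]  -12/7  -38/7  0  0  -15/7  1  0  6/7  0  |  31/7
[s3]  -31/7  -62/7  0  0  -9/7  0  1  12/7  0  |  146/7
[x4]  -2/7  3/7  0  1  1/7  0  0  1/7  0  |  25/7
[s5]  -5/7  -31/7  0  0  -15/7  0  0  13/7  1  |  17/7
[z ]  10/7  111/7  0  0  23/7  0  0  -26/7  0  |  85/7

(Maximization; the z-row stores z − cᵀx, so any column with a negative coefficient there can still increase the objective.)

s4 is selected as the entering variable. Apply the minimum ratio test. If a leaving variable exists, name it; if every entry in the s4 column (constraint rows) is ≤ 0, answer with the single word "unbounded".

Ratios: row 1 (x3): entry -4/7 ≤ 0, skip; row 2 (s2): (31/7)/(6/7) = 31/6; row 3 (s3): (146/7)/(12/7) = 73/6; row 4 (x4): (25/7)/(1/7) = 25; row 5 (s5): (17/7)/(13/7) = 17/13.
Minimum ratio is in the s5 row, so s5 leaves.

s5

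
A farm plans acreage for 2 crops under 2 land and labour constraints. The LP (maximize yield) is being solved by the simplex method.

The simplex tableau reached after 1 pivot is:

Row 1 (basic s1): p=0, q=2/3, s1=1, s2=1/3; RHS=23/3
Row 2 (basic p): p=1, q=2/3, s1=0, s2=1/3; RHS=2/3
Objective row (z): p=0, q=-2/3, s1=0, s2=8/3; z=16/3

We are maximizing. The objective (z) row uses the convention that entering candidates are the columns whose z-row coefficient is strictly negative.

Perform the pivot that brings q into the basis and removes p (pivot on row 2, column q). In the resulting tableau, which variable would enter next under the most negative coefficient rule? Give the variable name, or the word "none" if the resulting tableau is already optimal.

none

Pivot element 2/3. New z-row = old z-row − (-2/3)·(row 2/(2/3)).
Updated z-row coefficients: p: 1, q: 0, s1: 0, s2: 3.
No coefficient is strictly negative; the tableau after this pivot is optimal.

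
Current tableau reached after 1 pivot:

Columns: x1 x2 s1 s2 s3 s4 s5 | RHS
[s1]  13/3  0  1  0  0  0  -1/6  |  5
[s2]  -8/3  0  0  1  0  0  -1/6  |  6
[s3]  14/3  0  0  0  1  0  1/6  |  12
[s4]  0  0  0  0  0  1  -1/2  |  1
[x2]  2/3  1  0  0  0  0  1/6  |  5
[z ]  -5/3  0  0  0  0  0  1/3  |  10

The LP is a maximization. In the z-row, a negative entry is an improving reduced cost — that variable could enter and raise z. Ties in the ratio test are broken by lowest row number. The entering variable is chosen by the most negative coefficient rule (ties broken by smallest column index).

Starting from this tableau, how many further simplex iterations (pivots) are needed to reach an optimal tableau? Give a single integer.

pivot: x1 in, s1 out → z = 155/13
No improving column remains; optimal.

1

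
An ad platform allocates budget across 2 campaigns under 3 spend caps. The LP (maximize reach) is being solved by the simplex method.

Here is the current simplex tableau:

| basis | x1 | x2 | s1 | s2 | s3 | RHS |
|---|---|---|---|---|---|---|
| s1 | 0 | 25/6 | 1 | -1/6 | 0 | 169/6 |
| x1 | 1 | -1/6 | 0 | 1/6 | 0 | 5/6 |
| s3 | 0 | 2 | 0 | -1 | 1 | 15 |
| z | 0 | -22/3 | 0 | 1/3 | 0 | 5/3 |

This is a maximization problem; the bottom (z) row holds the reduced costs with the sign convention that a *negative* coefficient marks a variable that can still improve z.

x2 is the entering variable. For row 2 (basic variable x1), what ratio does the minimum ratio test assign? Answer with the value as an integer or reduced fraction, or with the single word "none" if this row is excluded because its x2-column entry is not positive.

none

The x2 entry in row 2 is -1/6 ≤ 0, so this row gives no ratio.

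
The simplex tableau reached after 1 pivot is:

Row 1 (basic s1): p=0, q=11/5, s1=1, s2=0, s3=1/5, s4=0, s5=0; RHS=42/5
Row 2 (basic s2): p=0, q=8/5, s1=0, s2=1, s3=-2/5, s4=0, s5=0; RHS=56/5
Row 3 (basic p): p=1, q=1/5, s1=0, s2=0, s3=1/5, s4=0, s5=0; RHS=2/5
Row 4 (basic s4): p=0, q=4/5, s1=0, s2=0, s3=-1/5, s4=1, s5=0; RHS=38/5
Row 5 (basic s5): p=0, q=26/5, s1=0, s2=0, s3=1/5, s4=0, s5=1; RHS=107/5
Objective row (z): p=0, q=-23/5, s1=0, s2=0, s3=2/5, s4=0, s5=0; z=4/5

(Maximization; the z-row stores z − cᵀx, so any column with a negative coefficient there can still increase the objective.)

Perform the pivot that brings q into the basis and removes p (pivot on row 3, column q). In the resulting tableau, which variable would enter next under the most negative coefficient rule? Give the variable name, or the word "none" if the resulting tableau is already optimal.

Pivot element 1/5. New z-row = old z-row − (-23/5)·(row 3/(1/5)).
Updated z-row coefficients: p: 23, q: 0, s1: 0, s2: 0, s3: 5, s4: 0, s5: 0.
No coefficient is strictly negative; the tableau after this pivot is optimal.

none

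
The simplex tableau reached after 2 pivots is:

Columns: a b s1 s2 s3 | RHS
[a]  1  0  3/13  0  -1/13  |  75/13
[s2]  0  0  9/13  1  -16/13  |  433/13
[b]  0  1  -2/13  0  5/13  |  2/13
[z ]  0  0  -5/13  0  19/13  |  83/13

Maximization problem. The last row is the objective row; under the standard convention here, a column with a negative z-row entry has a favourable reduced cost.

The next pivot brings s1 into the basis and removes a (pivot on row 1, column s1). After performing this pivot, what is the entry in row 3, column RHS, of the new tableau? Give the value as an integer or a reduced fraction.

Pivot element is row 1, column s1: 3/13.
Normalize row 1: new (row 1, RHS) = (75/13)/(3/13) = 25.
row 3 ← row 3 − (-2/13)·(new row 1): 2/13 − (-2/13)·25 = 4.

4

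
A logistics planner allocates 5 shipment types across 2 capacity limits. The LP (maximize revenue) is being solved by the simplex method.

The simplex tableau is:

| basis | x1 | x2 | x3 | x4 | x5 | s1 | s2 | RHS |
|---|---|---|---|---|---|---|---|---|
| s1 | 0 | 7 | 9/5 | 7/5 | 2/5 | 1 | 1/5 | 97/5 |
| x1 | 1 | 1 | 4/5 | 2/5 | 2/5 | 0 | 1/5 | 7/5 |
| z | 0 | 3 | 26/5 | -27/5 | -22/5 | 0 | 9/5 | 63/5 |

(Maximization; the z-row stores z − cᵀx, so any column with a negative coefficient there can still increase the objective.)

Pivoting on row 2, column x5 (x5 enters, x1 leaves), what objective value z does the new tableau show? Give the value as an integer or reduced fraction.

Minimum ratio for x5: (7/5)/(2/5) = 7/2.
z changes by −(z-row coeff of x5)·ratio = −(-22/5)·(7/2) = 77/5.
New z = 63/5 + (77/5) = 28.

28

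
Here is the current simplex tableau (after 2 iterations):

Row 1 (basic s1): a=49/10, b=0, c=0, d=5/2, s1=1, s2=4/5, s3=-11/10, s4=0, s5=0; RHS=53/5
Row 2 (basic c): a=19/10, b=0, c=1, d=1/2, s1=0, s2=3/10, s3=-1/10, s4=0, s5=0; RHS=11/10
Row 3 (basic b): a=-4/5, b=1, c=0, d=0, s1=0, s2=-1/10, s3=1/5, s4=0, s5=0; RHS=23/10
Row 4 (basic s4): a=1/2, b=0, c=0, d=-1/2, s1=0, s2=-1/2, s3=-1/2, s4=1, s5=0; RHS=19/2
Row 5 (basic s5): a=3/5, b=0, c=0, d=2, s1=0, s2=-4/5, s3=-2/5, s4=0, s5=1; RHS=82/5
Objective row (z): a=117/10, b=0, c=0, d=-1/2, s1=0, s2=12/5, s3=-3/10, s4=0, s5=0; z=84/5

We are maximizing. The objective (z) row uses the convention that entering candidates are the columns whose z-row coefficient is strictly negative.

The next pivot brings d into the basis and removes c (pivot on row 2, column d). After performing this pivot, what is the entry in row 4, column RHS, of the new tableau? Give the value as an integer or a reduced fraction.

Pivot element is row 2, column d: 1/2.
Normalize row 2: new (row 2, RHS) = (11/10)/(1/2) = 11/5.
row 4 ← row 4 − (-1/2)·(new row 2): 19/2 − (-1/2)·(11/5) = 53/5.

53/5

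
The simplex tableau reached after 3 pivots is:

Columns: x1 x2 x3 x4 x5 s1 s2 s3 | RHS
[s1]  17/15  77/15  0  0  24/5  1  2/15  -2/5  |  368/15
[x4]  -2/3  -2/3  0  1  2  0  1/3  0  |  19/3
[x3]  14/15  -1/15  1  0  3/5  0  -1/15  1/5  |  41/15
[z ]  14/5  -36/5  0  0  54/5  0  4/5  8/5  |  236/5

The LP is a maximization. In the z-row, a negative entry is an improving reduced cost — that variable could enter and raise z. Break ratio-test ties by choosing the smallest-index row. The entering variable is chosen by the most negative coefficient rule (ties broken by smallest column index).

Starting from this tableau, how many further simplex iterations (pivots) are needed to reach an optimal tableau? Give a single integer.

1

pivot: x2 in, s1 out → z = 6284/77
No improving column remains; optimal.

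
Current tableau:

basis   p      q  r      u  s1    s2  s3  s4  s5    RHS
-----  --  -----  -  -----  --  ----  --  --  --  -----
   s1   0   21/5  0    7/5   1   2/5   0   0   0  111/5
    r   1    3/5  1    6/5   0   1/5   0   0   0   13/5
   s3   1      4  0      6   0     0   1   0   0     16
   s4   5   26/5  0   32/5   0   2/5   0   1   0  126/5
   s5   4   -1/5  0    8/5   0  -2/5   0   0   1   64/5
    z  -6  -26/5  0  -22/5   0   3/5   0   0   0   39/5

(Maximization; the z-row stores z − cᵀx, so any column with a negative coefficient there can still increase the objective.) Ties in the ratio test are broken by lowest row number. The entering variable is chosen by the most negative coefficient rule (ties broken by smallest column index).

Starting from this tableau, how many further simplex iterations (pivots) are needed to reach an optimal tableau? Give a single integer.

pivot: p in, r out → z = 117/5
pivot: q in, s3 out → z = 505/17
No improving column remains; optimal.

2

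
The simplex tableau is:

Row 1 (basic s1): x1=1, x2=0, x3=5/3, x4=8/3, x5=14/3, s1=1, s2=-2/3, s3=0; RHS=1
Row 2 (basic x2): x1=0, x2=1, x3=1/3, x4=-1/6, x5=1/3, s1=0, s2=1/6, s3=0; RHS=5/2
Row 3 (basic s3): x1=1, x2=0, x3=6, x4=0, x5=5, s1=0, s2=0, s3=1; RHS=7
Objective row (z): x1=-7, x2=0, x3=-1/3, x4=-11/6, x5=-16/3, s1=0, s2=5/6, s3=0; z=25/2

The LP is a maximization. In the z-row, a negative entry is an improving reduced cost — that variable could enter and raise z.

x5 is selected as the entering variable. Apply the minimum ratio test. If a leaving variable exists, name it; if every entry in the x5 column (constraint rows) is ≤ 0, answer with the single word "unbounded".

Ratios: row 1 (s1): 1/(14/3) = 3/14; row 2 (x2): (5/2)/(1/3) = 15/2; row 3 (s3): 7/5 = 7/5.
Minimum ratio is in the s1 row, so s1 leaves.

s1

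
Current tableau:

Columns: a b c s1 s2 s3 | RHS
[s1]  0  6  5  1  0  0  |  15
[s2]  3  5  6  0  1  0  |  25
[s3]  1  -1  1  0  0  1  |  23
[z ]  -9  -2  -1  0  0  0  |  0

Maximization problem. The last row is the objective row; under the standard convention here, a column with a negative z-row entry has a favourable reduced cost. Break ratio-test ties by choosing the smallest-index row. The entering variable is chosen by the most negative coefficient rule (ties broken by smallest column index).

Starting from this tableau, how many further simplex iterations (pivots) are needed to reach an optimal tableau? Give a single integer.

1

pivot: a in, s2 out → z = 75
No improving column remains; optimal.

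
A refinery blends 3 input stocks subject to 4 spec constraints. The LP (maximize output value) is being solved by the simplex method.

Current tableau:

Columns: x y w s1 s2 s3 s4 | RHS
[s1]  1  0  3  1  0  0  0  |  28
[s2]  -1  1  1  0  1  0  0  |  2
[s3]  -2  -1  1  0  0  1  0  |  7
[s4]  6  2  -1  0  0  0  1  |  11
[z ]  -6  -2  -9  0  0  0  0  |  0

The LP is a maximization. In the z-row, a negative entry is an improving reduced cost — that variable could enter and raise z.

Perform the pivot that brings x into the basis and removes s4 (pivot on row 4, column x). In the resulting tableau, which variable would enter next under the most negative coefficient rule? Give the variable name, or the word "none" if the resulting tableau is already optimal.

w

Pivot element 6. New z-row = old z-row − (-6)·(row 4/6).
Updated z-row coefficients: x: 0, y: 0, w: -10, s1: 0, s2: 0, s3: 0, s4: 1.
The most negative is -10 in column w, so w would enter next.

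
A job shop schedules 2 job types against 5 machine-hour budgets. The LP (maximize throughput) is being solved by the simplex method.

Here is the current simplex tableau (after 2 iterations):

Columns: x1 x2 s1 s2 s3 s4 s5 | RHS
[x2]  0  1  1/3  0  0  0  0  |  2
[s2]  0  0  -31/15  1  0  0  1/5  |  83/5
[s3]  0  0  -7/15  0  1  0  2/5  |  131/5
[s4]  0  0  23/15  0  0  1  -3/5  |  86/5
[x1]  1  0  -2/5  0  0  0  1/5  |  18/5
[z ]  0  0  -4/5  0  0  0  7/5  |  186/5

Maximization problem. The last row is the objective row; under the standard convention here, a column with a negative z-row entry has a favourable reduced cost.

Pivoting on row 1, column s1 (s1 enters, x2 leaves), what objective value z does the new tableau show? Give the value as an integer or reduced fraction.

42

Minimum ratio for s1: 2/(1/3) = 6.
z changes by −(z-row coeff of s1)·ratio = −(-4/5)·6 = 24/5.
New z = 186/5 + (24/5) = 42.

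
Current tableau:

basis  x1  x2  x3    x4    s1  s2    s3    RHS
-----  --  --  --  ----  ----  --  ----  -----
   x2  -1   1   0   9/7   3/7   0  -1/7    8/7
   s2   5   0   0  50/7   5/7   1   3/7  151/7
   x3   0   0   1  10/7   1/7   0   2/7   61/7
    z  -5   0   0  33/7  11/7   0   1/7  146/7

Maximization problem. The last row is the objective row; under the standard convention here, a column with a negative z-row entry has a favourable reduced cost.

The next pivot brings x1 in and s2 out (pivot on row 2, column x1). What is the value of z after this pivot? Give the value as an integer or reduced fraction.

297/7

Minimum ratio for x1: (151/7)/5 = 151/35.
z changes by −(z-row coeff of x1)·ratio = −(-5)·(151/35) = 151/7.
New z = 146/7 + (151/7) = 297/7.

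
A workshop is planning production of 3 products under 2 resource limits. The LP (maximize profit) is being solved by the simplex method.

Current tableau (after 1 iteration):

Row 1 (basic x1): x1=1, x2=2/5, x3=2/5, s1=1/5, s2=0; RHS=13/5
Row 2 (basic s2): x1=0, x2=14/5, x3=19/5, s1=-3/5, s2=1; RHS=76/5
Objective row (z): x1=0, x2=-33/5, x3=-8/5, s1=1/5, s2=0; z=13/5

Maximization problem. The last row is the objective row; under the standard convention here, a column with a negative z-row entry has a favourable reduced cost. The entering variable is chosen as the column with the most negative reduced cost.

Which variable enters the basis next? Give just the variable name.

x2

Objective-row coefficients: x1: 0, x2: -33/5, x3: -8/5, s1: 1/5, s2: 0.
The most negative is -33/5 in column x2, so x2 enters.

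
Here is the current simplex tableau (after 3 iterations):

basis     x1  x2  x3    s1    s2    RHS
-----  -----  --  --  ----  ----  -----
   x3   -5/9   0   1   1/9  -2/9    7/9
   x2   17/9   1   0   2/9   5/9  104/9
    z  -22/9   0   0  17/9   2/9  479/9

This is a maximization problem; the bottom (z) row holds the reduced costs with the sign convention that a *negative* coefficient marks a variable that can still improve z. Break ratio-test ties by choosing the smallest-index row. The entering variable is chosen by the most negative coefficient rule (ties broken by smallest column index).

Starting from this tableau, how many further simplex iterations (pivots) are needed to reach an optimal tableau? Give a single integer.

pivot: x1 in, x2 out → z = 1159/17
No improving column remains; optimal.

1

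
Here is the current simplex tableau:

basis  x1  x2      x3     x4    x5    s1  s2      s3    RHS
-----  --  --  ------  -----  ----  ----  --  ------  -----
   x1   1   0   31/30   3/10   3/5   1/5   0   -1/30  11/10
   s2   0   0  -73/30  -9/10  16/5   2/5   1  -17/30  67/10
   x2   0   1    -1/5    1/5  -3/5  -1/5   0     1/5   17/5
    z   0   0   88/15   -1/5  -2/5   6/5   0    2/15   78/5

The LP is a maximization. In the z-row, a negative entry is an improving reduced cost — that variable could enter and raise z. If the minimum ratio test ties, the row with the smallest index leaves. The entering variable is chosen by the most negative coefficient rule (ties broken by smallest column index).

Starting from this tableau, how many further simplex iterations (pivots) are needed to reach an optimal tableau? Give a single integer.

pivot: x5 in, x1 out → z = 49/3
No improving column remains; optimal.

1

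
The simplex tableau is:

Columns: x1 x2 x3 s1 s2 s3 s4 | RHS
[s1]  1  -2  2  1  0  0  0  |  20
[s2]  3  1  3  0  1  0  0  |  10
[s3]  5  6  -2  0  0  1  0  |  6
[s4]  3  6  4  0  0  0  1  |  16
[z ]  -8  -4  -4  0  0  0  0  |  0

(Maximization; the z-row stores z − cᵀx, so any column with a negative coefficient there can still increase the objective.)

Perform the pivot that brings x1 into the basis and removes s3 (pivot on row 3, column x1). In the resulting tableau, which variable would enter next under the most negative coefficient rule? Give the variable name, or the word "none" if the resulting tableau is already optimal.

Pivot element 5. New z-row = old z-row − (-8)·(row 3/5).
Updated z-row coefficients: x1: 0, x2: 28/5, x3: -36/5, s1: 0, s2: 0, s3: 8/5, s4: 0.
The most negative is -36/5 in column x3, so x3 would enter next.

x3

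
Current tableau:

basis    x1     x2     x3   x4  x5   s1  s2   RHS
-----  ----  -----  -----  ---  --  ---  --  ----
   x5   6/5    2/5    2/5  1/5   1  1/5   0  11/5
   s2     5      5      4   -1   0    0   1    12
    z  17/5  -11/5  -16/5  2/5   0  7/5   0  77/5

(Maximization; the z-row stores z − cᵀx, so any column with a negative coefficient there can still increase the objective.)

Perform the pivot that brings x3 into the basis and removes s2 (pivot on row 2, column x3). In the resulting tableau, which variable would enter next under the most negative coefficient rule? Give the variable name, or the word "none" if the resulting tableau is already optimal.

x4

Pivot element 4. New z-row = old z-row − (-16/5)·(row 2/4).
Updated z-row coefficients: x1: 37/5, x2: 9/5, x3: 0, x4: -2/5, x5: 0, s1: 7/5, s2: 4/5.
The most negative is -2/5 in column x4, so x4 would enter next.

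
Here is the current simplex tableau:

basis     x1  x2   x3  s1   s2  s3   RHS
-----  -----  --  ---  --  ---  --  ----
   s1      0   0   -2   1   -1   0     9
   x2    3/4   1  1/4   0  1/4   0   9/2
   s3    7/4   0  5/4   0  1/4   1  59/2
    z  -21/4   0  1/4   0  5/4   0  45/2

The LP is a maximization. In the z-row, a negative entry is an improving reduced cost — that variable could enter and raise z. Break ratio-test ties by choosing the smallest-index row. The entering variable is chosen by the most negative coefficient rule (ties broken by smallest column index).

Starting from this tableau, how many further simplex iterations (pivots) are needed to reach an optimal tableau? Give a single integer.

pivot: x1 in, x2 out → z = 54
No improving column remains; optimal.

1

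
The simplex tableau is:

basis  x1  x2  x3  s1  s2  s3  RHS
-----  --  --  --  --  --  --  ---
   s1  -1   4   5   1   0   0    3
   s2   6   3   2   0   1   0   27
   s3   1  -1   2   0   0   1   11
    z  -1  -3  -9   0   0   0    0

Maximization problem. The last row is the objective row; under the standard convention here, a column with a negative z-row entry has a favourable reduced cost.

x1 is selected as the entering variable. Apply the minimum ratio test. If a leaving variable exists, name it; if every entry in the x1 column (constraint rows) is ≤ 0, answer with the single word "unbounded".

s2

Ratios: row 1 (s1): entry -1 ≤ 0, skip; row 2 (s2): 27/6 = 9/2; row 3 (s3): 11/1 = 11.
Minimum ratio is in the s2 row, so s2 leaves.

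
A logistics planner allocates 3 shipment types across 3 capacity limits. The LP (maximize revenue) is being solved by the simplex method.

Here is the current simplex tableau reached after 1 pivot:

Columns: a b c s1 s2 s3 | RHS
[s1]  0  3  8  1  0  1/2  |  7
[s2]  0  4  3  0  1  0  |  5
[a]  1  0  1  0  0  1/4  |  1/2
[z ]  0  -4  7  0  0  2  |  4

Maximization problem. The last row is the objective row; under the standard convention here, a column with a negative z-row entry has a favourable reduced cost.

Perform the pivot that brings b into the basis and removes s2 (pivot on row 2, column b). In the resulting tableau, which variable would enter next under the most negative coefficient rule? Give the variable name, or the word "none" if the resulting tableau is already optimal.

Pivot element 4. New z-row = old z-row − (-4)·(row 2/4).
Updated z-row coefficients: a: 0, b: 0, c: 10, s1: 0, s2: 1, s3: 2.
No coefficient is strictly negative; the tableau after this pivot is optimal.

none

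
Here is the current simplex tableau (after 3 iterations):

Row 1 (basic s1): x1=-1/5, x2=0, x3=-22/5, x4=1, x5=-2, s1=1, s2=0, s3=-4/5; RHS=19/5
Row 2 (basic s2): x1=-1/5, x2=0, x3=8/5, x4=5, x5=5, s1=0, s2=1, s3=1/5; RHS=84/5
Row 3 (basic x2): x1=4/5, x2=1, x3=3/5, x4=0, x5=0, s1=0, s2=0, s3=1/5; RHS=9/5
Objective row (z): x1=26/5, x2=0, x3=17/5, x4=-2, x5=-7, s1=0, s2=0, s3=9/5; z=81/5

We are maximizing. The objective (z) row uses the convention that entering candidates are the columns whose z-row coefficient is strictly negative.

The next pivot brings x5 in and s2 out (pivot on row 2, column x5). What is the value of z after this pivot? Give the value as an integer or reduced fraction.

Minimum ratio for x5: (84/5)/5 = 84/25.
z changes by −(z-row coeff of x5)·ratio = −(-7)·(84/25) = 588/25.
New z = 81/5 + (588/25) = 993/25.

993/25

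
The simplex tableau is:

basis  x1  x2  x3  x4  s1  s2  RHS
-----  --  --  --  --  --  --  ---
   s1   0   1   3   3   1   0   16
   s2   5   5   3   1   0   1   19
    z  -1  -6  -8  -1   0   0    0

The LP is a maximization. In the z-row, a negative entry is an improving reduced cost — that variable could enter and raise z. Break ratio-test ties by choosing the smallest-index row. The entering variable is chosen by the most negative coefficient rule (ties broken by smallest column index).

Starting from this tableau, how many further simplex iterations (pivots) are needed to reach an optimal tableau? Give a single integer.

2

pivot: x3 in, s1 out → z = 128/3
pivot: x2 in, s2 out → z = 271/6
No improving column remains; optimal.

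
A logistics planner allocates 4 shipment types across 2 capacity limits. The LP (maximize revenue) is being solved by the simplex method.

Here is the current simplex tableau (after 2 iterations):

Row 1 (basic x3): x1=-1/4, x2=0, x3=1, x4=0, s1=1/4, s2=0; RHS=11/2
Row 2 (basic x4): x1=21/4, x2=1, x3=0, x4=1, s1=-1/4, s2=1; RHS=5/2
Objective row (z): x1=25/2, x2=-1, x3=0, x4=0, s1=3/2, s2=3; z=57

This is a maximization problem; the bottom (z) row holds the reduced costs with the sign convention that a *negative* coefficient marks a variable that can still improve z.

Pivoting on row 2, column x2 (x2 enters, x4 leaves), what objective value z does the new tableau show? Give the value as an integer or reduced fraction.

119/2

Minimum ratio for x2: (5/2)/1 = 5/2.
z changes by −(z-row coeff of x2)·ratio = −(-1)·(5/2) = 5/2.
New z = 57 + (5/2) = 119/2.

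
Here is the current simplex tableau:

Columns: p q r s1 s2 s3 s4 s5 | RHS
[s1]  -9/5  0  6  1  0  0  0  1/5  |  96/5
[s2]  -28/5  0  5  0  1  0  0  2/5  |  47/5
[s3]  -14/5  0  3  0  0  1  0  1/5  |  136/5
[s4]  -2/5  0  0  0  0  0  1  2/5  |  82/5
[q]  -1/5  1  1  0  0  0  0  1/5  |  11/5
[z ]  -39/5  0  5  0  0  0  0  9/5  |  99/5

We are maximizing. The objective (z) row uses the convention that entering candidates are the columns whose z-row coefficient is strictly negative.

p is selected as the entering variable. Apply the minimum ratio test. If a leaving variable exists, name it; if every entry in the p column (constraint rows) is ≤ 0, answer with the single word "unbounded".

unbounded

p-column entries: row 1: -9/5, row 2: -28/5, row 3: -14/5, row 4: -2/5, row 5: -1/5. All ≤ 0, so p can increase without bound; the LP is unbounded in this direction.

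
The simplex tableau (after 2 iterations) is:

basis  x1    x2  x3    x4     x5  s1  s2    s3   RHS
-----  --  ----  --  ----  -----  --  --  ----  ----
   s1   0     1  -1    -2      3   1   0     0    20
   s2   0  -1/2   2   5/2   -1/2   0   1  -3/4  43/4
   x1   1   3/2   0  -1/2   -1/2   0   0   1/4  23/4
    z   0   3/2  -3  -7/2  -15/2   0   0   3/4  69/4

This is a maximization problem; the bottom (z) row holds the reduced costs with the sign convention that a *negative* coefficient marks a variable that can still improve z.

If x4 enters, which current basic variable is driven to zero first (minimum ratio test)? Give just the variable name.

s2

Ratios: row 1 (s1): entry -2 ≤ 0, skip; row 2 (s2): (43/4)/(5/2) = 43/10; row 3 (x1): entry -1/2 ≤ 0, skip.
Minimum ratio 43/10 is in the s2 row, so s2 leaves.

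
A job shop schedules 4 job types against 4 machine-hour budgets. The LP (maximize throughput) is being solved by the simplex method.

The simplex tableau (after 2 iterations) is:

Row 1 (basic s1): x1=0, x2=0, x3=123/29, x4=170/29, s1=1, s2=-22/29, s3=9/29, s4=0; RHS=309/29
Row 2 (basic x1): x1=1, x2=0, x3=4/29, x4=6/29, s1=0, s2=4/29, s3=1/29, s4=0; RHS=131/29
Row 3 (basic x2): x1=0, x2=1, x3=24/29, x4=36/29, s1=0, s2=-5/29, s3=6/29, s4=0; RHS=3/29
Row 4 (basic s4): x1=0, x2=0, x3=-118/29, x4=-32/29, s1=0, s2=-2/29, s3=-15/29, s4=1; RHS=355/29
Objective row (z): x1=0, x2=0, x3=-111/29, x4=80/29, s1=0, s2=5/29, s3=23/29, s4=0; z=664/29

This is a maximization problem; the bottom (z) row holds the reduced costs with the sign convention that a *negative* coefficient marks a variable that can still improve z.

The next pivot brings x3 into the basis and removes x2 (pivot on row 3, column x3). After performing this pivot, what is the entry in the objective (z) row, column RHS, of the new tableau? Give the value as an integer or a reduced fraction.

187/8

Pivot element is row 3, column x3: 24/29.
Normalize row 3: new (row 3, RHS) = (3/29)/(24/29) = 1/8.
z-row ← z-row − (-111/29)·(new row 3): 664/29 − (-111/29)·(1/8) = 187/8.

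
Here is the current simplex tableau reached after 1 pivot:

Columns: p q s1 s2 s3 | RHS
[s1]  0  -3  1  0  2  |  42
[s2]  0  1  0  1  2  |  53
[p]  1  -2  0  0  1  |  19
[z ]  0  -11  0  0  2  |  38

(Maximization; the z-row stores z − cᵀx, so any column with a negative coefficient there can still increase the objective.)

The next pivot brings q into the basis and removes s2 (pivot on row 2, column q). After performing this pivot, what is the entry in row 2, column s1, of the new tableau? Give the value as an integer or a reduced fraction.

0

Pivot element is row 2, column q: 1.
Normalize row 2: new (row 2, s1) = 0/1 = 0.
Row 2 is the pivot row, so the entry is 0.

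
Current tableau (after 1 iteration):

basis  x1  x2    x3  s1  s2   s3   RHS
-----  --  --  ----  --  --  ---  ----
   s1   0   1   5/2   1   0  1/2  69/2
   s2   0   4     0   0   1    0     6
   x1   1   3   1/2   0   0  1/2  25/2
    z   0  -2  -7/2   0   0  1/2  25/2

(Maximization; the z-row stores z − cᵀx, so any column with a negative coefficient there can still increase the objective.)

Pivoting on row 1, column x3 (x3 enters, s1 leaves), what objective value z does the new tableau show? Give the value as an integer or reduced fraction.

304/5

Minimum ratio for x3: (69/2)/(5/2) = 69/5.
z changes by −(z-row coeff of x3)·ratio = −(-7/2)·(69/5) = 483/10.
New z = 25/2 + (483/10) = 304/5.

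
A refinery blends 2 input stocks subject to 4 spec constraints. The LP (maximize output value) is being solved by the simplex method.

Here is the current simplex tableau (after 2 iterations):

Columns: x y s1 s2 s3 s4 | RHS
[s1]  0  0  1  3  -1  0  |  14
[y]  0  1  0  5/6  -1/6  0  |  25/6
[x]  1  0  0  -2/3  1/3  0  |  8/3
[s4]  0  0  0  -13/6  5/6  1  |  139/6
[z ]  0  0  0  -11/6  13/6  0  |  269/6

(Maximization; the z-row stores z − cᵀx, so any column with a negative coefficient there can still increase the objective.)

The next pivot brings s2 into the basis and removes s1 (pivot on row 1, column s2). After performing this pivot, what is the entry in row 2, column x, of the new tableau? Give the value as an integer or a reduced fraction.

Pivot element is row 1, column s2: 3.
Normalize row 1: new (row 1, x) = 0/3 = 0.
row 2 ← row 2 − (5/6)·(new row 1): 0 − (5/6)·0 = 0.

0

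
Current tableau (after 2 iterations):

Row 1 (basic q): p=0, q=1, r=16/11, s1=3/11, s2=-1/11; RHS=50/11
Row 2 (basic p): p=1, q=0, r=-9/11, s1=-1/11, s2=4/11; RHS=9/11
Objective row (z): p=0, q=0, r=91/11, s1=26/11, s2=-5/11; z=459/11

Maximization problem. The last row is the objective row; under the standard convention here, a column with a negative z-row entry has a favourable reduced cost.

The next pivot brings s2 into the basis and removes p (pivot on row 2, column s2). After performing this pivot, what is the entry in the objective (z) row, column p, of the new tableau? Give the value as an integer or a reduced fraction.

Pivot element is row 2, column s2: 4/11.
Normalize row 2: new (row 2, p) = 1/(4/11) = 11/4.
z-row ← z-row − (-5/11)·(new row 2): 0 − (-5/11)·(11/4) = 5/4.

5/4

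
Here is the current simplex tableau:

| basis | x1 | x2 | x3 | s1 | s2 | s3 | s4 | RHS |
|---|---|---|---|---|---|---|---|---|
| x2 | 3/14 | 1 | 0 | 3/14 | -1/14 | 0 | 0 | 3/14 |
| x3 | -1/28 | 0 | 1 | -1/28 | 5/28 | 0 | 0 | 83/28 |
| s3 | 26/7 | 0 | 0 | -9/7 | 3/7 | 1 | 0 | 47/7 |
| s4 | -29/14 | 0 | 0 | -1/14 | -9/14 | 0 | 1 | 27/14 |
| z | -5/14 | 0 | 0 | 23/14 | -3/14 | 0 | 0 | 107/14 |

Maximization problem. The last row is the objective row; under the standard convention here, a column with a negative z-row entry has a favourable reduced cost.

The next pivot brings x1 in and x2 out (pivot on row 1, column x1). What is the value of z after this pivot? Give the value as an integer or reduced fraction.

8

Minimum ratio for x1: (3/14)/(3/14) = 1.
z changes by −(z-row coeff of x1)·ratio = −(-5/14)·1 = 5/14.
New z = 107/14 + (5/14) = 8.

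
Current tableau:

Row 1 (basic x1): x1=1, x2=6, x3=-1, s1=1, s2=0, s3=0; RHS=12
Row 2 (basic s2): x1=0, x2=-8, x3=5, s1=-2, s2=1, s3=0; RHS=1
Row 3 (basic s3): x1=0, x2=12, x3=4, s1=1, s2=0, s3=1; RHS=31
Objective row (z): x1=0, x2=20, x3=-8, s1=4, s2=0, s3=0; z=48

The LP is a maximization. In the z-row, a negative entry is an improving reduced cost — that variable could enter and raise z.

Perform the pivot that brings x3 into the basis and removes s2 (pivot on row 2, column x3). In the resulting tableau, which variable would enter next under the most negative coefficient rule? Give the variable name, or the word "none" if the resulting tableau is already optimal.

none

Pivot element 5. New z-row = old z-row − (-8)·(row 2/5).
Updated z-row coefficients: x1: 0, x2: 36/5, x3: 0, s1: 4/5, s2: 8/5, s3: 0.
No coefficient is strictly negative; the tableau after this pivot is optimal.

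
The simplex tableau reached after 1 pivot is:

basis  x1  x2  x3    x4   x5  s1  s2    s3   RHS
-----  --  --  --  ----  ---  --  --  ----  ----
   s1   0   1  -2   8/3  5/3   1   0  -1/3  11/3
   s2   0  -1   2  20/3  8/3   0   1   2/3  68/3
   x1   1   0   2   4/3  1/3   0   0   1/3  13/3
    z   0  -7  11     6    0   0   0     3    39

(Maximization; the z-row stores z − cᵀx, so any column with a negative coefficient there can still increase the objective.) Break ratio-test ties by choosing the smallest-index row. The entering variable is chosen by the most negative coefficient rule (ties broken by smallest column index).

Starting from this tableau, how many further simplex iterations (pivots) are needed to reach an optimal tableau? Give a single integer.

2

pivot: x2 in, s1 out → z = 194/3
pivot: x3 in, x1 out → z = 427/6
No improving column remains; optimal.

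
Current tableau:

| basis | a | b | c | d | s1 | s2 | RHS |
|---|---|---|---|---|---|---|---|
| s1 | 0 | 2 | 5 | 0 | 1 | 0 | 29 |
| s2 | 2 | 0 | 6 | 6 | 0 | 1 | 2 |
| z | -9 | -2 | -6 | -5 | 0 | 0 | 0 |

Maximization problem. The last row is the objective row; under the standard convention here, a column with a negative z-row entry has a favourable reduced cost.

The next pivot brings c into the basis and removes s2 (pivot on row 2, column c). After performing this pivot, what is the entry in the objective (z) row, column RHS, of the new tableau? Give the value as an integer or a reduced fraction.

Pivot element is row 2, column c: 6.
Normalize row 2: new (row 2, RHS) = 2/6 = 1/3.
z-row ← z-row − (-6)·(new row 2): 0 − (-6)·(1/3) = 2.

2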